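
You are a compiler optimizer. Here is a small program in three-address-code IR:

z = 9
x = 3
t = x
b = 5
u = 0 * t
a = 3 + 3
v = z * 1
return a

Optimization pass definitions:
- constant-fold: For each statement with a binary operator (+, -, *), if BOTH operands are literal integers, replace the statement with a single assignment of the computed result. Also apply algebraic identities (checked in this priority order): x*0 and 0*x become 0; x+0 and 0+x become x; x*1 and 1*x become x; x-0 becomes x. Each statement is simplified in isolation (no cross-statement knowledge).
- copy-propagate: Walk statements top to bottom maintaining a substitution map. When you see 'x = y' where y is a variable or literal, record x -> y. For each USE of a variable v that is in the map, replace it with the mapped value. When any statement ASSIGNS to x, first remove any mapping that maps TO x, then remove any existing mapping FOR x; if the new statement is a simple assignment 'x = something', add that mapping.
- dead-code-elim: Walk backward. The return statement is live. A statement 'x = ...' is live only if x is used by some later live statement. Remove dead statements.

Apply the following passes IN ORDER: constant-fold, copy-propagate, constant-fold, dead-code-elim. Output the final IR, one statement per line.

Initial IR:
  z = 9
  x = 3
  t = x
  b = 5
  u = 0 * t
  a = 3 + 3
  v = z * 1
  return a
After constant-fold (8 stmts):
  z = 9
  x = 3
  t = x
  b = 5
  u = 0
  a = 6
  v = z
  return a
After copy-propagate (8 stmts):
  z = 9
  x = 3
  t = 3
  b = 5
  u = 0
  a = 6
  v = 9
  return 6
After constant-fold (8 stmts):
  z = 9
  x = 3
  t = 3
  b = 5
  u = 0
  a = 6
  v = 9
  return 6
After dead-code-elim (1 stmts):
  return 6

Answer: return 6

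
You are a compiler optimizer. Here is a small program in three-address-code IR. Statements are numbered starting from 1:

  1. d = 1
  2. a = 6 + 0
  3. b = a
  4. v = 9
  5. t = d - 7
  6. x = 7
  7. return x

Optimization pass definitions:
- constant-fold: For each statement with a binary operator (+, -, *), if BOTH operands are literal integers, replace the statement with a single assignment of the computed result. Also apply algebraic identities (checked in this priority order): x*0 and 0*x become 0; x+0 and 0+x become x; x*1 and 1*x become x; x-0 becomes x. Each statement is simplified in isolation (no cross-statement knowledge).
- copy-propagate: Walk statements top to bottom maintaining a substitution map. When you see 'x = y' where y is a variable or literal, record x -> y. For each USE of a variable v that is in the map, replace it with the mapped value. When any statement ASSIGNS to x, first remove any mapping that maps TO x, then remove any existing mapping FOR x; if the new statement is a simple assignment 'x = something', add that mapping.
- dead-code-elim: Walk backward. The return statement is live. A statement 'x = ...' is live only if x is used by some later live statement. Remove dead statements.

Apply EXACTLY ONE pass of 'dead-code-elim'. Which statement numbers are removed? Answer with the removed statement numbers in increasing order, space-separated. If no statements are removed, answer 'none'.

Answer: 1 2 3 4 5

Derivation:
Backward liveness scan:
Stmt 1 'd = 1': DEAD (d not in live set [])
Stmt 2 'a = 6 + 0': DEAD (a not in live set [])
Stmt 3 'b = a': DEAD (b not in live set [])
Stmt 4 'v = 9': DEAD (v not in live set [])
Stmt 5 't = d - 7': DEAD (t not in live set [])
Stmt 6 'x = 7': KEEP (x is live); live-in = []
Stmt 7 'return x': KEEP (return); live-in = ['x']
Removed statement numbers: [1, 2, 3, 4, 5]
Surviving IR:
  x = 7
  return x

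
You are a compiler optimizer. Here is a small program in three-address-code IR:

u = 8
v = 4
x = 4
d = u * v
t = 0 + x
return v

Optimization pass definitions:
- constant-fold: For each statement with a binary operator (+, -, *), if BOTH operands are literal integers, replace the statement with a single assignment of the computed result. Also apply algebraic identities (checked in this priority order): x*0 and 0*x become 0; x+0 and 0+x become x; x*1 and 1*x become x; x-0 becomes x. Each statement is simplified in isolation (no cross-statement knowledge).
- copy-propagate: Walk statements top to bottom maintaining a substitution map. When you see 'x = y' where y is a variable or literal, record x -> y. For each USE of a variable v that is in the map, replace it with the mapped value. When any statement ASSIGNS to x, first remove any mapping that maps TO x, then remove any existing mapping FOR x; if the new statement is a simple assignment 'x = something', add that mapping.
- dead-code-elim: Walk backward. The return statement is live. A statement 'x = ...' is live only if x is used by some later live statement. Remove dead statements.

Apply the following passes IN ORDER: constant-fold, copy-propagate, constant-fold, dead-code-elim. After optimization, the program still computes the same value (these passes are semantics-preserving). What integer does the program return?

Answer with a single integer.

Initial IR:
  u = 8
  v = 4
  x = 4
  d = u * v
  t = 0 + x
  return v
After constant-fold (6 stmts):
  u = 8
  v = 4
  x = 4
  d = u * v
  t = x
  return v
After copy-propagate (6 stmts):
  u = 8
  v = 4
  x = 4
  d = 8 * 4
  t = 4
  return 4
After constant-fold (6 stmts):
  u = 8
  v = 4
  x = 4
  d = 32
  t = 4
  return 4
After dead-code-elim (1 stmts):
  return 4
Evaluate:
  u = 8  =>  u = 8
  v = 4  =>  v = 4
  x = 4  =>  x = 4
  d = u * v  =>  d = 32
  t = 0 + x  =>  t = 4
  return v = 4

Answer: 4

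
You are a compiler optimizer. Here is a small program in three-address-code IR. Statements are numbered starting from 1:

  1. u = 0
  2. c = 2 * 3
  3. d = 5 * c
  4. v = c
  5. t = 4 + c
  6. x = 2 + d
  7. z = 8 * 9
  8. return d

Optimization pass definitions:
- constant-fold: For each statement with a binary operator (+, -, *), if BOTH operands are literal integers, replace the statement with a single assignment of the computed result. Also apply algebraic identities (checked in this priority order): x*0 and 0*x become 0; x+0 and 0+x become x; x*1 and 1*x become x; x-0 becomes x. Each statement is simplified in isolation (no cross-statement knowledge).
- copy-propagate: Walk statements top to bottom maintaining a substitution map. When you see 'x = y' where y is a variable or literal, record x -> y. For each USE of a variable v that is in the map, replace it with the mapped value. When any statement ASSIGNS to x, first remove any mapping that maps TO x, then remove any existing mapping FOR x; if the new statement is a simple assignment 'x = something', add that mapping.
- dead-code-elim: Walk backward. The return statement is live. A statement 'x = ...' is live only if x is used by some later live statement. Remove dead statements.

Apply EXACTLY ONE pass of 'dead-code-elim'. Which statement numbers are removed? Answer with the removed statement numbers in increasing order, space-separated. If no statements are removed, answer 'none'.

Backward liveness scan:
Stmt 1 'u = 0': DEAD (u not in live set [])
Stmt 2 'c = 2 * 3': KEEP (c is live); live-in = []
Stmt 3 'd = 5 * c': KEEP (d is live); live-in = ['c']
Stmt 4 'v = c': DEAD (v not in live set ['d'])
Stmt 5 't = 4 + c': DEAD (t not in live set ['d'])
Stmt 6 'x = 2 + d': DEAD (x not in live set ['d'])
Stmt 7 'z = 8 * 9': DEAD (z not in live set ['d'])
Stmt 8 'return d': KEEP (return); live-in = ['d']
Removed statement numbers: [1, 4, 5, 6, 7]
Surviving IR:
  c = 2 * 3
  d = 5 * c
  return d

Answer: 1 4 5 6 7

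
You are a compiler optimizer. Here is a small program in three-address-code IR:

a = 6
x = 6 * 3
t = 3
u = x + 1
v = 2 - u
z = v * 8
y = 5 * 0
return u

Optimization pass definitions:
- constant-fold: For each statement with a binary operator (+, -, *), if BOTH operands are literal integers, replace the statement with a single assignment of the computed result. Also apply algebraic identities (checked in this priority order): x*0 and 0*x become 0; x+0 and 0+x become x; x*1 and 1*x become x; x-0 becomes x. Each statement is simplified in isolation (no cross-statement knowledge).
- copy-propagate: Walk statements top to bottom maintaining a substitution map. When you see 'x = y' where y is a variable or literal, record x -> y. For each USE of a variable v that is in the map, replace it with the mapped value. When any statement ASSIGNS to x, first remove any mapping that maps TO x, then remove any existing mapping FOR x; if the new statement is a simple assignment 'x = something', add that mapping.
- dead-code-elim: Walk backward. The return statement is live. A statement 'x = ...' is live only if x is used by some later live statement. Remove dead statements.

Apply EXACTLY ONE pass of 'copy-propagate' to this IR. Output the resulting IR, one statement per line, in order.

Applying copy-propagate statement-by-statement:
  [1] a = 6  (unchanged)
  [2] x = 6 * 3  (unchanged)
  [3] t = 3  (unchanged)
  [4] u = x + 1  (unchanged)
  [5] v = 2 - u  (unchanged)
  [6] z = v * 8  (unchanged)
  [7] y = 5 * 0  (unchanged)
  [8] return u  (unchanged)
Result (8 stmts):
  a = 6
  x = 6 * 3
  t = 3
  u = x + 1
  v = 2 - u
  z = v * 8
  y = 5 * 0
  return u

Answer: a = 6
x = 6 * 3
t = 3
u = x + 1
v = 2 - u
z = v * 8
y = 5 * 0
return u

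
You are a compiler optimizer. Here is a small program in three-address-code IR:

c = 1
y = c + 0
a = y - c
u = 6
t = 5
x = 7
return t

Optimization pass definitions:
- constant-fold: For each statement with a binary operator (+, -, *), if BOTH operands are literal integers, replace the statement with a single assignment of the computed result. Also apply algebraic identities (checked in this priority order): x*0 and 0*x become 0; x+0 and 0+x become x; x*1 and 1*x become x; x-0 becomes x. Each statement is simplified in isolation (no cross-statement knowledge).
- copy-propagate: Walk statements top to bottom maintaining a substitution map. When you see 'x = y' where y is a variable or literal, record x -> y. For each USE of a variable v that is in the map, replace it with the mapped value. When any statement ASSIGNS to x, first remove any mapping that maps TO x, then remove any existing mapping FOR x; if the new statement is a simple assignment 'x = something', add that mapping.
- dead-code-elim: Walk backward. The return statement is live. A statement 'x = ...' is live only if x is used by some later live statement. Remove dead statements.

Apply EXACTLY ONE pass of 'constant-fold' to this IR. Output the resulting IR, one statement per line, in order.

Applying constant-fold statement-by-statement:
  [1] c = 1  (unchanged)
  [2] y = c + 0  -> y = c
  [3] a = y - c  (unchanged)
  [4] u = 6  (unchanged)
  [5] t = 5  (unchanged)
  [6] x = 7  (unchanged)
  [7] return t  (unchanged)
Result (7 stmts):
  c = 1
  y = c
  a = y - c
  u = 6
  t = 5
  x = 7
  return t

Answer: c = 1
y = c
a = y - c
u = 6
t = 5
x = 7
return t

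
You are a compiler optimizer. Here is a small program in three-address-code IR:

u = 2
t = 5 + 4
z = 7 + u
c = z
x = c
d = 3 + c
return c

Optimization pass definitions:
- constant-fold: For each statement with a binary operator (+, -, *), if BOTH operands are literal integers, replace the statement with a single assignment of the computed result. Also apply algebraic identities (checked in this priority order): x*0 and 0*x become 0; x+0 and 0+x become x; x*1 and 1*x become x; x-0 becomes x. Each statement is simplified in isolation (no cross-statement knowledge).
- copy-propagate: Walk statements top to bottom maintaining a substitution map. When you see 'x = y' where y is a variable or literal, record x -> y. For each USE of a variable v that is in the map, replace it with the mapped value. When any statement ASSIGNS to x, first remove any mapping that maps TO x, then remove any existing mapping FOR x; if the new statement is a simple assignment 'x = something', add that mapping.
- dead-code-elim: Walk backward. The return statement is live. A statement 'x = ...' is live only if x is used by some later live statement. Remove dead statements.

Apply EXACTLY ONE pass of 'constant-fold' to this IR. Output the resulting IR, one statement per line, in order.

Answer: u = 2
t = 9
z = 7 + u
c = z
x = c
d = 3 + c
return c

Derivation:
Applying constant-fold statement-by-statement:
  [1] u = 2  (unchanged)
  [2] t = 5 + 4  -> t = 9
  [3] z = 7 + u  (unchanged)
  [4] c = z  (unchanged)
  [5] x = c  (unchanged)
  [6] d = 3 + c  (unchanged)
  [7] return c  (unchanged)
Result (7 stmts):
  u = 2
  t = 9
  z = 7 + u
  c = z
  x = c
  d = 3 + c
  return c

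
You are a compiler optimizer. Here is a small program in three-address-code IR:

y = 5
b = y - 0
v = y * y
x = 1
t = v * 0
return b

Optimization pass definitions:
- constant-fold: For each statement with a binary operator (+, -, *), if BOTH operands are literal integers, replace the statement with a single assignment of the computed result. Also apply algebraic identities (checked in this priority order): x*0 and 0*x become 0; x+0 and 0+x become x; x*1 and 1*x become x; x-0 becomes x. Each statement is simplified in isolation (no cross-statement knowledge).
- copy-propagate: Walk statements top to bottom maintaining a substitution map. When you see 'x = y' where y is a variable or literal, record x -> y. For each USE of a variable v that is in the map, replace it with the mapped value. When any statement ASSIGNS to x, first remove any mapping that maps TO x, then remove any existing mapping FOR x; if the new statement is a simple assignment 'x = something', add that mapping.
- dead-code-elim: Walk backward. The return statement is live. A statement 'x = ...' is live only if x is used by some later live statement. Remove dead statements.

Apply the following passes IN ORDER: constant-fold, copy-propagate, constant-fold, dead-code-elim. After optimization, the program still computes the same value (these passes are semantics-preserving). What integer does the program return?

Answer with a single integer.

Initial IR:
  y = 5
  b = y - 0
  v = y * y
  x = 1
  t = v * 0
  return b
After constant-fold (6 stmts):
  y = 5
  b = y
  v = y * y
  x = 1
  t = 0
  return b
After copy-propagate (6 stmts):
  y = 5
  b = 5
  v = 5 * 5
  x = 1
  t = 0
  return 5
After constant-fold (6 stmts):
  y = 5
  b = 5
  v = 25
  x = 1
  t = 0
  return 5
After dead-code-elim (1 stmts):
  return 5
Evaluate:
  y = 5  =>  y = 5
  b = y - 0  =>  b = 5
  v = y * y  =>  v = 25
  x = 1  =>  x = 1
  t = v * 0  =>  t = 0
  return b = 5

Answer: 5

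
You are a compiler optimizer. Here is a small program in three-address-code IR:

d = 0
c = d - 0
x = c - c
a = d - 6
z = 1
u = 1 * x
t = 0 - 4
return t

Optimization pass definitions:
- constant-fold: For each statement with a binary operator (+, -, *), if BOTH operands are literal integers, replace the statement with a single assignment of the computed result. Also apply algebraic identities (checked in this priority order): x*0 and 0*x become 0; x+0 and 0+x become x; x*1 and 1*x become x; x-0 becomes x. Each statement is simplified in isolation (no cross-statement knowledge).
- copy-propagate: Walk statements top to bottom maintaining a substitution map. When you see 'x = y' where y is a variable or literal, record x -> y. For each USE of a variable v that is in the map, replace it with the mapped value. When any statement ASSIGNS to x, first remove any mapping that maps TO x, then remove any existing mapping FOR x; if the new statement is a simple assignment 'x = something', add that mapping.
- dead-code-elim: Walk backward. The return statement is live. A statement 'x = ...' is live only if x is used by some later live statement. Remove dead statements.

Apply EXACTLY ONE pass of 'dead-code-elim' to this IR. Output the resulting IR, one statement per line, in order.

Applying dead-code-elim statement-by-statement:
  [8] return t  -> KEEP (return); live=['t']
  [7] t = 0 - 4  -> KEEP; live=[]
  [6] u = 1 * x  -> DEAD (u not live)
  [5] z = 1  -> DEAD (z not live)
  [4] a = d - 6  -> DEAD (a not live)
  [3] x = c - c  -> DEAD (x not live)
  [2] c = d - 0  -> DEAD (c not live)
  [1] d = 0  -> DEAD (d not live)
Result (2 stmts):
  t = 0 - 4
  return t

Answer: t = 0 - 4
return t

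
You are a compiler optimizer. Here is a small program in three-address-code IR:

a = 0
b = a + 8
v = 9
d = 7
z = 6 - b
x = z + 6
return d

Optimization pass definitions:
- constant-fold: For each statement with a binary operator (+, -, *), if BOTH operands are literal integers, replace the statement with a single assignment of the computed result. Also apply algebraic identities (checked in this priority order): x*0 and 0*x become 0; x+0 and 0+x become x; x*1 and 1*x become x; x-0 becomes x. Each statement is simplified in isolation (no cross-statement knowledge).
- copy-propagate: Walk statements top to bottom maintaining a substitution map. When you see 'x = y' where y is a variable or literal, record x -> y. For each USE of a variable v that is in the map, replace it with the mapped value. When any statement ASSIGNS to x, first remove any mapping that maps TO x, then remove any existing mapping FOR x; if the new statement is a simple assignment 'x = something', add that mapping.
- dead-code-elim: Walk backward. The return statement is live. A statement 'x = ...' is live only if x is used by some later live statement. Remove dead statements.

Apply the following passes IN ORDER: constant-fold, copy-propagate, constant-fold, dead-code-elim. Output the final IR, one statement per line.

Answer: return 7

Derivation:
Initial IR:
  a = 0
  b = a + 8
  v = 9
  d = 7
  z = 6 - b
  x = z + 6
  return d
After constant-fold (7 stmts):
  a = 0
  b = a + 8
  v = 9
  d = 7
  z = 6 - b
  x = z + 6
  return d
After copy-propagate (7 stmts):
  a = 0
  b = 0 + 8
  v = 9
  d = 7
  z = 6 - b
  x = z + 6
  return 7
After constant-fold (7 stmts):
  a = 0
  b = 8
  v = 9
  d = 7
  z = 6 - b
  x = z + 6
  return 7
After dead-code-elim (1 stmts):
  return 7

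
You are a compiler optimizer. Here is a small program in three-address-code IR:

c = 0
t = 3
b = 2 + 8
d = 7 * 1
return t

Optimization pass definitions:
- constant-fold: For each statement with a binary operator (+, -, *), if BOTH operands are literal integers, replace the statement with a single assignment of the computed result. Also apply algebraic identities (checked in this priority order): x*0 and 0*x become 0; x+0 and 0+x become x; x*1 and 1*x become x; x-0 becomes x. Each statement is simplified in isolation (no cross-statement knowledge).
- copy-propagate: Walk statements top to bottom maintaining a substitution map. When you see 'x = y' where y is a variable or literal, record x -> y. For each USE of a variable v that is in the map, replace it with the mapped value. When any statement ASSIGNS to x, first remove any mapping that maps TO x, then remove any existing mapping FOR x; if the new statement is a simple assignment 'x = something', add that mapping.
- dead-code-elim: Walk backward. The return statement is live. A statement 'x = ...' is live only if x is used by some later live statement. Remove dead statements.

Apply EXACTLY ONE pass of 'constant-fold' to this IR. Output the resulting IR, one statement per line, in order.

Applying constant-fold statement-by-statement:
  [1] c = 0  (unchanged)
  [2] t = 3  (unchanged)
  [3] b = 2 + 8  -> b = 10
  [4] d = 7 * 1  -> d = 7
  [5] return t  (unchanged)
Result (5 stmts):
  c = 0
  t = 3
  b = 10
  d = 7
  return t

Answer: c = 0
t = 3
b = 10
d = 7
return t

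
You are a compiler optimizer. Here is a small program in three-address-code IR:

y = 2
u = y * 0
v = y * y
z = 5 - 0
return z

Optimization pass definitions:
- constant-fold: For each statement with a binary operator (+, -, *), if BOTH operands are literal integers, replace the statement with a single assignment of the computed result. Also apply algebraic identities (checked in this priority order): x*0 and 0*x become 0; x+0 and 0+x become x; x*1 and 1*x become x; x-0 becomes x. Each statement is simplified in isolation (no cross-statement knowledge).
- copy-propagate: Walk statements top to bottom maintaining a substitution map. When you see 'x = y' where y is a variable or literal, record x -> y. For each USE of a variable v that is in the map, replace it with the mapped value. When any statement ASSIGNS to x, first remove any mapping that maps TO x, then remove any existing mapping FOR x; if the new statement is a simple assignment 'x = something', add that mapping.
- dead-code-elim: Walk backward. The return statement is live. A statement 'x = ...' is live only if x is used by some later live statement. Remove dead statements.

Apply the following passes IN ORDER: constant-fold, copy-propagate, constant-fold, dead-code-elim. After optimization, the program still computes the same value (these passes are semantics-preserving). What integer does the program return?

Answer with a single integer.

Initial IR:
  y = 2
  u = y * 0
  v = y * y
  z = 5 - 0
  return z
After constant-fold (5 stmts):
  y = 2
  u = 0
  v = y * y
  z = 5
  return z
After copy-propagate (5 stmts):
  y = 2
  u = 0
  v = 2 * 2
  z = 5
  return 5
After constant-fold (5 stmts):
  y = 2
  u = 0
  v = 4
  z = 5
  return 5
After dead-code-elim (1 stmts):
  return 5
Evaluate:
  y = 2  =>  y = 2
  u = y * 0  =>  u = 0
  v = y * y  =>  v = 4
  z = 5 - 0  =>  z = 5
  return z = 5

Answer: 5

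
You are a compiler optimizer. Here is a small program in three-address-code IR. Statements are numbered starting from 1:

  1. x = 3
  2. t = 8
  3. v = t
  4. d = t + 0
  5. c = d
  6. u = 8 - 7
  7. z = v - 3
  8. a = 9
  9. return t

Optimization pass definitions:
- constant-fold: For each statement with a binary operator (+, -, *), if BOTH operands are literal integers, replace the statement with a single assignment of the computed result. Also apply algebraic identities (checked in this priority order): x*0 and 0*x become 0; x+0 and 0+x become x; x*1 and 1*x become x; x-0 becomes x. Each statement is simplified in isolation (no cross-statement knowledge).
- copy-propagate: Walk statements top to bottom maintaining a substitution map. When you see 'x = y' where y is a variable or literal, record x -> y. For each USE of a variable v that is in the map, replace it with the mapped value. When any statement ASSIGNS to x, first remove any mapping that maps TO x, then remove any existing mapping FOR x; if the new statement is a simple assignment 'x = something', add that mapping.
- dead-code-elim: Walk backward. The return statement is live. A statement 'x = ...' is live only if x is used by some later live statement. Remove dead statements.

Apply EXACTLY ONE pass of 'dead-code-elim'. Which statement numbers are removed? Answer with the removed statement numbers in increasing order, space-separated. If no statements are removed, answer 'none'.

Answer: 1 3 4 5 6 7 8

Derivation:
Backward liveness scan:
Stmt 1 'x = 3': DEAD (x not in live set [])
Stmt 2 't = 8': KEEP (t is live); live-in = []
Stmt 3 'v = t': DEAD (v not in live set ['t'])
Stmt 4 'd = t + 0': DEAD (d not in live set ['t'])
Stmt 5 'c = d': DEAD (c not in live set ['t'])
Stmt 6 'u = 8 - 7': DEAD (u not in live set ['t'])
Stmt 7 'z = v - 3': DEAD (z not in live set ['t'])
Stmt 8 'a = 9': DEAD (a not in live set ['t'])
Stmt 9 'return t': KEEP (return); live-in = ['t']
Removed statement numbers: [1, 3, 4, 5, 6, 7, 8]
Surviving IR:
  t = 8
  return t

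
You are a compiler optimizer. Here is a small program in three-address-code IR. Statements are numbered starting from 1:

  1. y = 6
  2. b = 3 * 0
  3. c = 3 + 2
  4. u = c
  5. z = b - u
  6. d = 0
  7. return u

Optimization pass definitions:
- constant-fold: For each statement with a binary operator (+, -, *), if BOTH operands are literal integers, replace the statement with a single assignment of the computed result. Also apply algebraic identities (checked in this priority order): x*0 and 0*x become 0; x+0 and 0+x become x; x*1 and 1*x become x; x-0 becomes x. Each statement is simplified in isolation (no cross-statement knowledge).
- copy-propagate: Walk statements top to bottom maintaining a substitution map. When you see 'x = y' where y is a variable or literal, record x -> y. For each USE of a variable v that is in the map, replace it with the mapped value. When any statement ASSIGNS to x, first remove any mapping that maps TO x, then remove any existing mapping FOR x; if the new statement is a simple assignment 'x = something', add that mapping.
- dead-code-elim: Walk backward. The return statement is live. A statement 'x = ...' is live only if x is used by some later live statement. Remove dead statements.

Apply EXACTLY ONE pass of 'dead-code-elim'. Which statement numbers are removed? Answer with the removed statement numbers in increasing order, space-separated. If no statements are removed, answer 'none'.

Backward liveness scan:
Stmt 1 'y = 6': DEAD (y not in live set [])
Stmt 2 'b = 3 * 0': DEAD (b not in live set [])
Stmt 3 'c = 3 + 2': KEEP (c is live); live-in = []
Stmt 4 'u = c': KEEP (u is live); live-in = ['c']
Stmt 5 'z = b - u': DEAD (z not in live set ['u'])
Stmt 6 'd = 0': DEAD (d not in live set ['u'])
Stmt 7 'return u': KEEP (return); live-in = ['u']
Removed statement numbers: [1, 2, 5, 6]
Surviving IR:
  c = 3 + 2
  u = c
  return u

Answer: 1 2 5 6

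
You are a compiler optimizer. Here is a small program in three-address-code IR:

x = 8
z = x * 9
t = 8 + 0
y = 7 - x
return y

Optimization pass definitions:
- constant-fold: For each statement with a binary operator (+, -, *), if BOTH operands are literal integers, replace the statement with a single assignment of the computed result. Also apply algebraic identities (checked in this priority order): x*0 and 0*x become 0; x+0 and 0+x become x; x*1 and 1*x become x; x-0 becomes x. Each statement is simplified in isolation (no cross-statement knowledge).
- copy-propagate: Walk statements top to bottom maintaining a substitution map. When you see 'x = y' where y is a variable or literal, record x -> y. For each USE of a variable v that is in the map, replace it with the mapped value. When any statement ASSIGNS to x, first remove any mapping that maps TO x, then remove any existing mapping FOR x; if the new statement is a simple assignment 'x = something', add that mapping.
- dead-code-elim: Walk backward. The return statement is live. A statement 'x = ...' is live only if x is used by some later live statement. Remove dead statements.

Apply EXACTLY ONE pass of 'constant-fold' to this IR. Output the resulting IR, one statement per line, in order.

Answer: x = 8
z = x * 9
t = 8
y = 7 - x
return y

Derivation:
Applying constant-fold statement-by-statement:
  [1] x = 8  (unchanged)
  [2] z = x * 9  (unchanged)
  [3] t = 8 + 0  -> t = 8
  [4] y = 7 - x  (unchanged)
  [5] return y  (unchanged)
Result (5 stmts):
  x = 8
  z = x * 9
  t = 8
  y = 7 - x
  return y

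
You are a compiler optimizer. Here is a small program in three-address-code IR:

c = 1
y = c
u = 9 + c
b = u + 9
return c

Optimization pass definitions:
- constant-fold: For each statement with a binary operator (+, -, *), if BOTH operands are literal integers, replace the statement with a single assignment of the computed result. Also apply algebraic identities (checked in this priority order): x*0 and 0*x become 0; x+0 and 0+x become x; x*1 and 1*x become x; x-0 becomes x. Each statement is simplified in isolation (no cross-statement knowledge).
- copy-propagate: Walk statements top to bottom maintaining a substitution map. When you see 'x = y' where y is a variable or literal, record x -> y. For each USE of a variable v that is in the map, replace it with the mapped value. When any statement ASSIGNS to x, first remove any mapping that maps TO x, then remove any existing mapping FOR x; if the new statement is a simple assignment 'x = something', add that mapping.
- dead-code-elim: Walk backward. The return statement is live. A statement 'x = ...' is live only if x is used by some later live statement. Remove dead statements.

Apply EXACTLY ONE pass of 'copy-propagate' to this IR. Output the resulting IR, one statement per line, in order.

Answer: c = 1
y = 1
u = 9 + 1
b = u + 9
return 1

Derivation:
Applying copy-propagate statement-by-statement:
  [1] c = 1  (unchanged)
  [2] y = c  -> y = 1
  [3] u = 9 + c  -> u = 9 + 1
  [4] b = u + 9  (unchanged)
  [5] return c  -> return 1
Result (5 stmts):
  c = 1
  y = 1
  u = 9 + 1
  b = u + 9
  return 1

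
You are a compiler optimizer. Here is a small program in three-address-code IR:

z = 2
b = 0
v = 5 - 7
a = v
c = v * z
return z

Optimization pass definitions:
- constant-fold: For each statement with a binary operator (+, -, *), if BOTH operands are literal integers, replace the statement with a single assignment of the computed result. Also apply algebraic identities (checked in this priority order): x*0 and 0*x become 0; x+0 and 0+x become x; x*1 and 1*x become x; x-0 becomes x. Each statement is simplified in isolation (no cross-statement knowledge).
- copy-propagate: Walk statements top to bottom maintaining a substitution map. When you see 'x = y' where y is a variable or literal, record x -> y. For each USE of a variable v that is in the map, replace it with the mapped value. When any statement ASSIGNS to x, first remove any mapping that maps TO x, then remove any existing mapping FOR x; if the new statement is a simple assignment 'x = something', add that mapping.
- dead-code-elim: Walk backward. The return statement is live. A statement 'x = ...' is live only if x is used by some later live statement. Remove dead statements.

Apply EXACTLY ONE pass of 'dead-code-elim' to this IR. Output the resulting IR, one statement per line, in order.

Answer: z = 2
return z

Derivation:
Applying dead-code-elim statement-by-statement:
  [6] return z  -> KEEP (return); live=['z']
  [5] c = v * z  -> DEAD (c not live)
  [4] a = v  -> DEAD (a not live)
  [3] v = 5 - 7  -> DEAD (v not live)
  [2] b = 0  -> DEAD (b not live)
  [1] z = 2  -> KEEP; live=[]
Result (2 stmts):
  z = 2
  return z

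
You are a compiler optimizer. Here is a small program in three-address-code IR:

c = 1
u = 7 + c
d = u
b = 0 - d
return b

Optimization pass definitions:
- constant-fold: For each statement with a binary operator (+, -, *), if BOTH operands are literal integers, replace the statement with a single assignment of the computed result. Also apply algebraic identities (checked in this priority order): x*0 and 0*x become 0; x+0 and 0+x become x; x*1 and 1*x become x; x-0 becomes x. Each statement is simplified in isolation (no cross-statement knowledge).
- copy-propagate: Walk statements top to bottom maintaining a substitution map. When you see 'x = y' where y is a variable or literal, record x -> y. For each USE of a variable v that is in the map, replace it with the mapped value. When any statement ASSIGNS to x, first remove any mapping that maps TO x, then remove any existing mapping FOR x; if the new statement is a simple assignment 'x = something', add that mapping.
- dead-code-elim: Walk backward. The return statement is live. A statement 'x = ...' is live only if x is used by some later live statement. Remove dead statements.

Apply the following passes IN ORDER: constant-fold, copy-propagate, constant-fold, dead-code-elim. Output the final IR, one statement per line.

Initial IR:
  c = 1
  u = 7 + c
  d = u
  b = 0 - d
  return b
After constant-fold (5 stmts):
  c = 1
  u = 7 + c
  d = u
  b = 0 - d
  return b
After copy-propagate (5 stmts):
  c = 1
  u = 7 + 1
  d = u
  b = 0 - u
  return b
After constant-fold (5 stmts):
  c = 1
  u = 8
  d = u
  b = 0 - u
  return b
After dead-code-elim (3 stmts):
  u = 8
  b = 0 - u
  return b

Answer: u = 8
b = 0 - u
return b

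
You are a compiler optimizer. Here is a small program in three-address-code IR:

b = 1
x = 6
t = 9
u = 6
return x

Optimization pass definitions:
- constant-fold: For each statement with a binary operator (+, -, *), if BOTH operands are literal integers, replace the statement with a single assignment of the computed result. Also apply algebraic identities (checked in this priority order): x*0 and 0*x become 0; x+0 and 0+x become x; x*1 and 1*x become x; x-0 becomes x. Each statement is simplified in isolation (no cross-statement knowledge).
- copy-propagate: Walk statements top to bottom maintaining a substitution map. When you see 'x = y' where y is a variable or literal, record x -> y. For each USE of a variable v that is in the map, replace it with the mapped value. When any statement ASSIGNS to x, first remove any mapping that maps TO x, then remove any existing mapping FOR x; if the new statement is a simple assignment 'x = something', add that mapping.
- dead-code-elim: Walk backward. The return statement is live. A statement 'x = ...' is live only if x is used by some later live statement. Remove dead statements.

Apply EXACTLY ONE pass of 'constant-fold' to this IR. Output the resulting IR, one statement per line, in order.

Applying constant-fold statement-by-statement:
  [1] b = 1  (unchanged)
  [2] x = 6  (unchanged)
  [3] t = 9  (unchanged)
  [4] u = 6  (unchanged)
  [5] return x  (unchanged)
Result (5 stmts):
  b = 1
  x = 6
  t = 9
  u = 6
  return x

Answer: b = 1
x = 6
t = 9
u = 6
return x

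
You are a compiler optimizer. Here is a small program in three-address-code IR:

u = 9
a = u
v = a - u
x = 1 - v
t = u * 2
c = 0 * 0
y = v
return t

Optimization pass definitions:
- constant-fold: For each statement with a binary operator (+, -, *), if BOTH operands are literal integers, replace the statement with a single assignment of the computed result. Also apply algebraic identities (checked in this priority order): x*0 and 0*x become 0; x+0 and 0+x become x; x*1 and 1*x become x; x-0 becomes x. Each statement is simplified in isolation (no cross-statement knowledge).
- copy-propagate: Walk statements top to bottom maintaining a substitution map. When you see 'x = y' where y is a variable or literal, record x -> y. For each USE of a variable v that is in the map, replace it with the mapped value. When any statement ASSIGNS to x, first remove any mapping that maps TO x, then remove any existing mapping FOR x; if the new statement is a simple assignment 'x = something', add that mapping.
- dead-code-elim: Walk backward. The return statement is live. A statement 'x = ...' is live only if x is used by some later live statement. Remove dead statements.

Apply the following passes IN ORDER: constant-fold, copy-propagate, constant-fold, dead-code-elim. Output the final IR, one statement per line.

Initial IR:
  u = 9
  a = u
  v = a - u
  x = 1 - v
  t = u * 2
  c = 0 * 0
  y = v
  return t
After constant-fold (8 stmts):
  u = 9
  a = u
  v = a - u
  x = 1 - v
  t = u * 2
  c = 0
  y = v
  return t
After copy-propagate (8 stmts):
  u = 9
  a = 9
  v = 9 - 9
  x = 1 - v
  t = 9 * 2
  c = 0
  y = v
  return t
After constant-fold (8 stmts):
  u = 9
  a = 9
  v = 0
  x = 1 - v
  t = 18
  c = 0
  y = v
  return t
After dead-code-elim (2 stmts):
  t = 18
  return t

Answer: t = 18
return t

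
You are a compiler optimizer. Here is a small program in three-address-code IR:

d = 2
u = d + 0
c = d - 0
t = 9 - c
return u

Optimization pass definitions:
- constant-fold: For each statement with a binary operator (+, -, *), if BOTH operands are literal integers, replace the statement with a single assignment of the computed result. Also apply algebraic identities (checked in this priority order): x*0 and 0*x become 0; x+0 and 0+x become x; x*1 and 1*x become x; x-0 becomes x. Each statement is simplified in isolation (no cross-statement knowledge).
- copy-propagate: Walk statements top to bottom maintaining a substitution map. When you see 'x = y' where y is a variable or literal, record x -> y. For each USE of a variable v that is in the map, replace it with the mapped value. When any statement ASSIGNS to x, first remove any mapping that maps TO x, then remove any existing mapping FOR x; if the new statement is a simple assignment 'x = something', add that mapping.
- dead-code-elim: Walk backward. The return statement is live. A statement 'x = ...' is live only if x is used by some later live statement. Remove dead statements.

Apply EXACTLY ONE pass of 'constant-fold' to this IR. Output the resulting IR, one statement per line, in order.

Applying constant-fold statement-by-statement:
  [1] d = 2  (unchanged)
  [2] u = d + 0  -> u = d
  [3] c = d - 0  -> c = d
  [4] t = 9 - c  (unchanged)
  [5] return u  (unchanged)
Result (5 stmts):
  d = 2
  u = d
  c = d
  t = 9 - c
  return u

Answer: d = 2
u = d
c = d
t = 9 - c
return u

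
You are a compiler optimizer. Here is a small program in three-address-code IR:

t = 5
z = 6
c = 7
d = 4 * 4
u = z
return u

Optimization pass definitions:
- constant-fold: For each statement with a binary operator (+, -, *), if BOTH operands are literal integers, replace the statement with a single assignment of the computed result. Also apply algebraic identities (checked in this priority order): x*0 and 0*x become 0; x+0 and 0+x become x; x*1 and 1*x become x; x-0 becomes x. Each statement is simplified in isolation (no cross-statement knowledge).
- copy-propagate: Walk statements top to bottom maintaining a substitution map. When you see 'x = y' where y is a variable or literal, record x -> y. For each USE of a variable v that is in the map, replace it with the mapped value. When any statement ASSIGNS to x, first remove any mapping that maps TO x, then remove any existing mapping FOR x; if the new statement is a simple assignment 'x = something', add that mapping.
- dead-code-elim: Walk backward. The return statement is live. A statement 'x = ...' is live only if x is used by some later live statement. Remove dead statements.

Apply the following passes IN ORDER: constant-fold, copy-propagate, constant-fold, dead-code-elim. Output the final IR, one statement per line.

Answer: return 6

Derivation:
Initial IR:
  t = 5
  z = 6
  c = 7
  d = 4 * 4
  u = z
  return u
After constant-fold (6 stmts):
  t = 5
  z = 6
  c = 7
  d = 16
  u = z
  return u
After copy-propagate (6 stmts):
  t = 5
  z = 6
  c = 7
  d = 16
  u = 6
  return 6
After constant-fold (6 stmts):
  t = 5
  z = 6
  c = 7
  d = 16
  u = 6
  return 6
After dead-code-elim (1 stmts):
  return 6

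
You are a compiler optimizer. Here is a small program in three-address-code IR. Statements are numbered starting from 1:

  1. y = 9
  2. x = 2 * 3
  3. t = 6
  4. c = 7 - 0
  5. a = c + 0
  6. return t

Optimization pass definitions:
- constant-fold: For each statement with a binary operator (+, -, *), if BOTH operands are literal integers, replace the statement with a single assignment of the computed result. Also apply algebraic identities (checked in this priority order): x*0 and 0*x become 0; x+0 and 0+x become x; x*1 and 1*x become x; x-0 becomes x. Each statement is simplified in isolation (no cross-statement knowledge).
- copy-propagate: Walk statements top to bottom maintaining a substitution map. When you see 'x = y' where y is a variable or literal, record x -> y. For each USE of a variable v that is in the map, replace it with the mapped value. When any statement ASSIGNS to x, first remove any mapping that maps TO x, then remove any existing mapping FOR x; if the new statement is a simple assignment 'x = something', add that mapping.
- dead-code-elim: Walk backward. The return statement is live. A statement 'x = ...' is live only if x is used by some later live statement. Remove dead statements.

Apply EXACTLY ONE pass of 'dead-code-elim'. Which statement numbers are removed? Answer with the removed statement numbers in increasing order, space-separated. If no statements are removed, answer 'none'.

Answer: 1 2 4 5

Derivation:
Backward liveness scan:
Stmt 1 'y = 9': DEAD (y not in live set [])
Stmt 2 'x = 2 * 3': DEAD (x not in live set [])
Stmt 3 't = 6': KEEP (t is live); live-in = []
Stmt 4 'c = 7 - 0': DEAD (c not in live set ['t'])
Stmt 5 'a = c + 0': DEAD (a not in live set ['t'])
Stmt 6 'return t': KEEP (return); live-in = ['t']
Removed statement numbers: [1, 2, 4, 5]
Surviving IR:
  t = 6
  return t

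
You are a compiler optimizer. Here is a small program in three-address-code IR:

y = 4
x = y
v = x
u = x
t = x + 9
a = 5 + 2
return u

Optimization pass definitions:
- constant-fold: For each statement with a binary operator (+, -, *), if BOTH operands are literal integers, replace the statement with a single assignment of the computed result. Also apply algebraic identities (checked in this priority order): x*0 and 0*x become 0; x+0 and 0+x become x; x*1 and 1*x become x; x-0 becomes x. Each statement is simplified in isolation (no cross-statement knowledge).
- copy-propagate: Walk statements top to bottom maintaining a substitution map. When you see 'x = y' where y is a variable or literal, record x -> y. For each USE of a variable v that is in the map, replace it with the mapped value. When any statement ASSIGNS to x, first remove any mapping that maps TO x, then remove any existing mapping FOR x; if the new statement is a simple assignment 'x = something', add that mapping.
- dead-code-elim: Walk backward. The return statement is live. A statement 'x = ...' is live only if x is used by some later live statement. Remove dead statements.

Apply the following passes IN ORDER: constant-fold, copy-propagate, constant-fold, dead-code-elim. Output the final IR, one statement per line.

Initial IR:
  y = 4
  x = y
  v = x
  u = x
  t = x + 9
  a = 5 + 2
  return u
After constant-fold (7 stmts):
  y = 4
  x = y
  v = x
  u = x
  t = x + 9
  a = 7
  return u
After copy-propagate (7 stmts):
  y = 4
  x = 4
  v = 4
  u = 4
  t = 4 + 9
  a = 7
  return 4
After constant-fold (7 stmts):
  y = 4
  x = 4
  v = 4
  u = 4
  t = 13
  a = 7
  return 4
After dead-code-elim (1 stmts):
  return 4

Answer: return 4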